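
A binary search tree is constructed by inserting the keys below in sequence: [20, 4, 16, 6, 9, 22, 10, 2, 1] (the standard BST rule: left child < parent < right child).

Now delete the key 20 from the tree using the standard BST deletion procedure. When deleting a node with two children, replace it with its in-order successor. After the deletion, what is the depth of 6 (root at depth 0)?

20: root
4: left child of 20 (depth 1)
16: right child of 4 (depth 2)
6: left child of 16 (depth 3)
9: right child of 6 (depth 4)
22: right child of 20 (depth 1)
10: right child of 9 (depth 5)
2: left child of 4 (depth 2)
1: left child of 2 (depth 3)

Delete 20 (two children — replace with in-order successor).
After deletion, path to 6: 22 → 4 → 16 → 6.

3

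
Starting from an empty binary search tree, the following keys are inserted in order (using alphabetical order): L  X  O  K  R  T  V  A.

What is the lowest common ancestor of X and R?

X

L: root
X: right child of L (depth 1)
O: left child of X (depth 2)
K: left child of L (depth 1)
R: right child of O (depth 3)
T: right child of R (depth 4)
V: right child of T (depth 5)
A: left child of K (depth 2)

Path to X: L → X
Path to R: L → X → O → R
X lies on both paths and is an ancestor of the other node.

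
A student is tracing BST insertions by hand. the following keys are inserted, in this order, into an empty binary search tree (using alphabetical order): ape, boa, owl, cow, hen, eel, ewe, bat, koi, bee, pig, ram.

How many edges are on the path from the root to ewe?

ape: root
boa: right child of ape (depth 1)
owl: right child of boa (depth 2)
cow: left child of owl (depth 3)
hen: right child of cow (depth 4)
eel: left child of hen (depth 5)
ewe: right child of eel (depth 6)
bat: left child of boa (depth 2)
koi: right child of hen (depth 5)
bee: right child of bat (depth 3)
pig: right child of owl (depth 3)
ram: right child of pig (depth 4)

Path to ewe: ape → boa → owl → cow → hen → eel → ewe, which is 6 edges.

6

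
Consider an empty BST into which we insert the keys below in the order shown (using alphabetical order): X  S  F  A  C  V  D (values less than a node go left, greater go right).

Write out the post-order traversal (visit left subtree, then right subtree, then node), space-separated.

Insert X: tree is empty, so X becomes the root.
Insert S: S < X → go left. Place as left child of X.
Insert F: F < X → go left; F < S → go left. Place as left child of S.
Insert A: A < X → go left; A < S → go left; A < F → go left. Place as left child of F.
Insert C: C < X → go left; C < S → go left; C < F → go left; C > A → go right. Place as right child of A.
Insert V: V < X → go left; V > S → go right. Place as right child of S.
Insert D: D < X → go left; D < S → go left; D < F → go left; D > A → go right; D > C → go right. Place as right child of C.

D C A F V S X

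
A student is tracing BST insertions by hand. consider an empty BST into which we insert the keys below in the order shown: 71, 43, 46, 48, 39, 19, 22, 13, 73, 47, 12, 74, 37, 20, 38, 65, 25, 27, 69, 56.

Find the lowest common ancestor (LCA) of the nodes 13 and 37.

Insert 71: tree is empty, so 71 becomes the root.
Insert 43: 43 < 71 → go left. Place as left child of 71.
Insert 46: 46 < 71 → go left; 46 > 43 → go right. Place as right child of 43.
Insert 48: 48 < 71 → go left; 48 > 43 → go right; 48 > 46 → go right. Place as right child of 46.
Insert 39: 39 < 71 → go left; 39 < 43 → go left. Place as left child of 43.
Insert 19: 19 < 71 → go left; 19 < 43 → go left; 19 < 39 → go left. Place as left child of 39.
Insert 22: 22 < 71 → go left; 22 < 43 → go left; 22 < 39 → go left; 22 > 19 → go right. Place as right child of 19.
Insert 13: 13 < 71 → go left; 13 < 43 → go left; 13 < 39 → go left; 13 < 19 → go left. Place as left child of 19.
Insert 73: 73 > 71 → go right. Place as right child of 71.
Insert 47: 47 < 71 → go left; 47 > 43 → go right; 47 > 46 → go right; 47 < 48 → go left. Place as left child of 48.
Insert 12: 12 < 71 → go left; 12 < 43 → go left; 12 < 39 → go left; 12 < 19 → go left; 12 < 13 → go left. Place as left child of 13.
Insert 74: 74 > 71 → go right; 74 > 73 → go right. Place as right child of 73.
Insert 37: 37 < 71 → go left; 37 < 43 → go left; 37 < 39 → go left; 37 > 19 → go right; 37 > 22 → go right. Place as right child of 22.
Insert 20: 20 < 71 → go left; 20 < 43 → go left; 20 < 39 → go left; 20 > 19 → go right; 20 < 22 → go left. Place as left child of 22.
Insert 38: 38 < 71 → go left; 38 < 43 → go left; 38 < 39 → go left; 38 > 19 → go right; 38 > 22 → go right; 38 > 37 → go right. Place as right child of 37.
Insert 65: 65 < 71 → go left; 65 > 43 → go right; 65 > 46 → go right; 65 > 48 → go right. Place as right child of 48.
Insert 25: 25 < 71 → go left; 25 < 43 → go left; 25 < 39 → go left; 25 > 19 → go right; 25 > 22 → go right; 25 < 37 → go left. Place as left child of 37.
Insert 27: 27 < 71 → go left; 27 < 43 → go left; 27 < 39 → go left; 27 > 19 → go right; 27 > 22 → go right; 27 < 37 → go left; 27 > 25 → go right. Place as right child of 25.
Insert 69: 69 < 71 → go left; 69 > 43 → go right; 69 > 46 → go right; 69 > 48 → go right; 69 > 65 → go right. Place as right child of 65.
Insert 56: 56 < 71 → go left; 56 > 43 → go right; 56 > 46 → go right; 56 > 48 → go right; 56 < 65 → go left. Place as left child of 65.

Path to 13: 71 → 43 → 39 → 19 → 13
Path to 37: 71 → 43 → 39 → 19 → 22 → 37
The paths share a prefix ending at 19, then split left and right.

19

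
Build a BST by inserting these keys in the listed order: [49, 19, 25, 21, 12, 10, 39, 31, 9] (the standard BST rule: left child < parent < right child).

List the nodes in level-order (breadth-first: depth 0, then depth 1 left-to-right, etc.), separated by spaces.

Resulting structure (node: left, right):
  49: L=19, R=–
  19: L=12, R=25
  25: L=21, R=39
  21: L=–, R=–
  12: L=10, R=–
  10: L=9, R=–
  39: L=31, R=–
  31: L=–, R=–
  9: L=–, R=–

49 19 12 25 10 21 39 9 31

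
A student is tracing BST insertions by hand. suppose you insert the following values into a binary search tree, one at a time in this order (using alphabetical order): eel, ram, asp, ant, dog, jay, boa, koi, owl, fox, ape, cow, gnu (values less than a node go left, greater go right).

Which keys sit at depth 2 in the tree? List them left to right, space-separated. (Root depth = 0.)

ant dog jay

Insert eel: tree is empty, so eel becomes the root.
Insert ram: ram > eel → go right. Place as right child of eel.
Insert asp: asp < eel → go left. Place as left child of eel.
Insert ant: ant < eel → go left; ant < asp → go left. Place as left child of asp.
Insert dog: dog < eel → go left; dog > asp → go right. Place as right child of asp.
Insert jay: jay > eel → go right; jay < ram → go left. Place as left child of ram.
Insert boa: boa < eel → go left; boa > asp → go right; boa < dog → go left. Place as left child of dog.
Insert koi: koi > eel → go right; koi < ram → go left; koi > jay → go right. Place as right child of jay.
Insert owl: owl > eel → go right; owl < ram → go left; owl > jay → go right; owl > koi → go right. Place as right child of koi.
Insert fox: fox > eel → go right; fox < ram → go left; fox < jay → go left. Place as left child of jay.
Insert ape: ape < eel → go left; ape < asp → go left; ape > ant → go right. Place as right child of ant.
Insert cow: cow < eel → go left; cow > asp → go right; cow < dog → go left; cow > boa → go right. Place as right child of boa.
Insert gnu: gnu > eel → go right; gnu < ram → go left; gnu < jay → go left; gnu > fox → go right. Place as right child of fox.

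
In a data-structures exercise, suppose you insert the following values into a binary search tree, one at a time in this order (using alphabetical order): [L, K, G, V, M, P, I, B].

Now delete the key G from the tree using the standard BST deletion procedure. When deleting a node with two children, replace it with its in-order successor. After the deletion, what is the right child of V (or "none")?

L: root
K: left child of L (depth 1)
G: left child of K (depth 2)
V: right child of L (depth 1)
M: left child of V (depth 2)
P: right child of M (depth 3)
I: right child of G (depth 3)
B: left child of G (depth 3)

Delete G (two children — replace with in-order successor).
After deletion, V's right child: none.

none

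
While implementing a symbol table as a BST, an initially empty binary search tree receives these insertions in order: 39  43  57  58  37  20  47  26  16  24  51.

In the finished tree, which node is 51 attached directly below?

Insert 39: tree is empty, so 39 becomes the root.
Insert 43: 43 > 39 → go right. Place as right child of 39.
Insert 57: 57 > 39 → go right; 57 > 43 → go right. Place as right child of 43.
Insert 58: 58 > 39 → go right; 58 > 43 → go right; 58 > 57 → go right. Place as right child of 57.
Insert 37: 37 < 39 → go left. Place as left child of 39.
Insert 20: 20 < 39 → go left; 20 < 37 → go left. Place as left child of 37.
Insert 47: 47 > 39 → go right; 47 > 43 → go right; 47 < 57 → go left. Place as left child of 57.
Insert 26: 26 < 39 → go left; 26 < 37 → go left; 26 > 20 → go right. Place as right child of 20.
Insert 16: 16 < 39 → go left; 16 < 37 → go left; 16 < 20 → go left. Place as left child of 20.
Insert 24: 24 < 39 → go left; 24 < 37 → go left; 24 > 20 → go right; 24 < 26 → go left. Place as left child of 26.
Insert 51: 51 > 39 → go right; 51 > 43 → go right; 51 < 57 → go left; 51 > 47 → go right. Place as right child of 47.

47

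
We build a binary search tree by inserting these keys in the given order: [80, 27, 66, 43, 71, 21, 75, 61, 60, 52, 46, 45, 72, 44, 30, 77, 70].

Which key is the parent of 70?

71

80: root
27: left child of 80 (depth 1)
66: right child of 27 (depth 2)
43: left child of 66 (depth 3)
71: right child of 66 (depth 3)
21: left child of 27 (depth 2)
75: right child of 71 (depth 4)
61: right child of 43 (depth 4)
60: left child of 61 (depth 5)
52: left child of 60 (depth 6)
46: left child of 52 (depth 7)
45: left child of 46 (depth 8)
72: left child of 75 (depth 5)
44: left child of 45 (depth 9)
30: left child of 43 (depth 4)
77: right child of 75 (depth 5)
70: left child of 71 (depth 4)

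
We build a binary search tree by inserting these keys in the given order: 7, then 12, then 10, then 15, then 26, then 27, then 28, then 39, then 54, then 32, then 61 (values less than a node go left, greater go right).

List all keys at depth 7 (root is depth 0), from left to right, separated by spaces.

32 54

Insert 7: tree is empty, so 7 becomes the root.
Insert 12: 12 > 7 → go right. Place as right child of 7.
Insert 10: 10 > 7 → go right; 10 < 12 → go left. Place as left child of 12.
Insert 15: 15 > 7 → go right; 15 > 12 → go right. Place as right child of 12.
Insert 26: 26 > 7 → go right; 26 > 12 → go right; 26 > 15 → go right. Place as right child of 15.
Insert 27: 27 > 7 → go right; 27 > 12 → go right; 27 > 15 → go right; 27 > 26 → go right. Place as right child of 26.
Insert 28: 28 > 7 → go right; 28 > 12 → go right; 28 > 15 → go right; 28 > 26 → go right; 28 > 27 → go right. Place as right child of 27.
Insert 39: 39 > 7 → go right; 39 > 12 → go right; 39 > 15 → go right; 39 > 26 → go right; 39 > 27 → go right; 39 > 28 → go right. Place as right child of 28.
Insert 54: 54 > 7 → go right; 54 > 12 → go right; 54 > 15 → go right; 54 > 26 → go right; 54 > 27 → go right; 54 > 28 → go right; 54 > 39 → go right. Place as right child of 39.
Insert 32: 32 > 7 → go right; 32 > 12 → go right; 32 > 15 → go right; 32 > 26 → go right; 32 > 27 → go right; 32 > 28 → go right; 32 < 39 → go left. Place as left child of 39.
Insert 61: 61 > 7 → go right; 61 > 12 → go right; 61 > 15 → go right; 61 > 26 → go right; 61 > 27 → go right; 61 > 28 → go right; 61 > 39 → go right; 61 > 54 → go right. Place as right child of 54.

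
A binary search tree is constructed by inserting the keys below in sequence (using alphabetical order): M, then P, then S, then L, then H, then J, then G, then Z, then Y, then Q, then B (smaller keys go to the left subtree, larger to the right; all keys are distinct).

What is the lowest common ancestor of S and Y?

Resulting structure (node: left, right):
  M: L=L, R=P
  P: L=–, R=S
  S: L=Q, R=Z
  L: L=H, R=–
  H: L=G, R=J
  J: L=–, R=–
  G: L=B, R=–
  Z: L=Y, R=–
  Y: L=–, R=–
  Q: L=–, R=–
  B: L=–, R=–

Path to S: M → P → S
Path to Y: M → P → S → Z → Y
S lies on both paths and is an ancestor of the other node.

S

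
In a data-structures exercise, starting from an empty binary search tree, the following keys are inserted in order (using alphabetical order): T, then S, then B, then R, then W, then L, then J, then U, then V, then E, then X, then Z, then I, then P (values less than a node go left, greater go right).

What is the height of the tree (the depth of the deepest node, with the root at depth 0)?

T: root
S: left child of T (depth 1)
B: left child of S (depth 2)
R: right child of B (depth 3)
W: right child of T (depth 1)
L: left child of R (depth 4)
J: left child of L (depth 5)
U: left child of W (depth 2)
V: right child of U (depth 3)
E: left child of J (depth 6)
X: right child of W (depth 2)
Z: right child of X (depth 3)
I: right child of E (depth 7)
P: right child of L (depth 5)

The deepest node is I at depth 7.

7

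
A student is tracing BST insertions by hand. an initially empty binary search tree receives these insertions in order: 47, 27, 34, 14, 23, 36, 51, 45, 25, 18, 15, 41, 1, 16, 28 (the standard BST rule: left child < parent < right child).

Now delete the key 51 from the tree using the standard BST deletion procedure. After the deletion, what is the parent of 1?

47: root
27: left child of 47 (depth 1)
34: right child of 27 (depth 2)
14: left child of 27 (depth 2)
23: right child of 14 (depth 3)
36: right child of 34 (depth 3)
51: right child of 47 (depth 1)
45: right child of 36 (depth 4)
25: right child of 23 (depth 4)
18: left child of 23 (depth 4)
15: left child of 18 (depth 5)
41: left child of 45 (depth 5)
1: left child of 14 (depth 3)
16: right child of 15 (depth 6)
28: left child of 34 (depth 3)

Delete 51 (at most one child — splice it out).
After deletion, 1's parent is 14.

14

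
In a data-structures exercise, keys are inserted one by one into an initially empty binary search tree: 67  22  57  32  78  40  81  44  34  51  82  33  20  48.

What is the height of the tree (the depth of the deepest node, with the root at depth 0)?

Insert 67: tree is empty, so 67 becomes the root.
Insert 22: 22 < 67 → go left. Place as left child of 67.
Insert 57: 57 < 67 → go left; 57 > 22 → go right. Place as right child of 22.
Insert 32: 32 < 67 → go left; 32 > 22 → go right; 32 < 57 → go left. Place as left child of 57.
Insert 78: 78 > 67 → go right. Place as right child of 67.
Insert 40: 40 < 67 → go left; 40 > 22 → go right; 40 < 57 → go left; 40 > 32 → go right. Place as right child of 32.
Insert 81: 81 > 67 → go right; 81 > 78 → go right. Place as right child of 78.
Insert 44: 44 < 67 → go left; 44 > 22 → go right; 44 < 57 → go left; 44 > 32 → go right; 44 > 40 → go right. Place as right child of 40.
Insert 34: 34 < 67 → go left; 34 > 22 → go right; 34 < 57 → go left; 34 > 32 → go right; 34 < 40 → go left. Place as left child of 40.
Insert 51: 51 < 67 → go left; 51 > 22 → go right; 51 < 57 → go left; 51 > 32 → go right; 51 > 40 → go right; 51 > 44 → go right. Place as right child of 44.
Insert 82: 82 > 67 → go right; 82 > 78 → go right; 82 > 81 → go right. Place as right child of 81.
Insert 33: 33 < 67 → go left; 33 > 22 → go right; 33 < 57 → go left; 33 > 32 → go right; 33 < 40 → go left; 33 < 34 → go left. Place as left child of 34.
Insert 20: 20 < 67 → go left; 20 < 22 → go left. Place as left child of 22.
Insert 48: 48 < 67 → go left; 48 > 22 → go right; 48 < 57 → go left; 48 > 32 → go right; 48 > 40 → go right; 48 > 44 → go right; 48 < 51 → go left. Place as left child of 51.

The deepest node is 48 at depth 7.

7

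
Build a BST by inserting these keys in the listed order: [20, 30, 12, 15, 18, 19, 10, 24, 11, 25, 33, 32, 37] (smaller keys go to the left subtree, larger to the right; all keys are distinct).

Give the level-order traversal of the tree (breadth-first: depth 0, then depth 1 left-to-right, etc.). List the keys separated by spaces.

20 12 30 10 15 24 33 11 18 25 32 37 19

Resulting structure (node: left, right):
  20: L=12, R=30
  30: L=24, R=33
  12: L=10, R=15
  15: L=–, R=18
  18: L=–, R=19
  19: L=–, R=–
  10: L=–, R=11
  24: L=–, R=25
  11: L=–, R=–
  25: L=–, R=–
  33: L=32, R=37
  32: L=–, R=–
  37: L=–, R=–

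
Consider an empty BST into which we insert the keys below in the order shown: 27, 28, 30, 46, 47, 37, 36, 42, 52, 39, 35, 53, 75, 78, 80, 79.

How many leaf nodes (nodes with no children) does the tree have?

Resulting structure (node: left, right):
  27: L=–, R=28
  28: L=–, R=30
  30: L=–, R=46
  46: L=37, R=47
  47: L=–, R=52
  37: L=36, R=42
  36: L=35, R=–
  42: L=39, R=–
  52: L=–, R=53
  39: L=–, R=–
  35: L=–, R=–
  53: L=–, R=75
  75: L=–, R=78
  78: L=–, R=80
  80: L=79, R=–
  79: L=–, R=–

Leaves: 35, 39, 79 — 3 in total.

3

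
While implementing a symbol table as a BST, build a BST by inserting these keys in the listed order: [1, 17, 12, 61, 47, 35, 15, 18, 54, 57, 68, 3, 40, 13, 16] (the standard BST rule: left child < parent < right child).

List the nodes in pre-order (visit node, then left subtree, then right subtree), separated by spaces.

Insert 1: tree is empty, so 1 becomes the root.
Insert 17: 17 > 1 → go right. Place as right child of 1.
Insert 12: 12 > 1 → go right; 12 < 17 → go left. Place as left child of 17.
Insert 61: 61 > 1 → go right; 61 > 17 → go right. Place as right child of 17.
Insert 47: 47 > 1 → go right; 47 > 17 → go right; 47 < 61 → go left. Place as left child of 61.
Insert 35: 35 > 1 → go right; 35 > 17 → go right; 35 < 61 → go left; 35 < 47 → go left. Place as left child of 47.
Insert 15: 15 > 1 → go right; 15 < 17 → go left; 15 > 12 → go right. Place as right child of 12.
Insert 18: 18 > 1 → go right; 18 > 17 → go right; 18 < 61 → go left; 18 < 47 → go left; 18 < 35 → go left. Place as left child of 35.
Insert 54: 54 > 1 → go right; 54 > 17 → go right; 54 < 61 → go left; 54 > 47 → go right. Place as right child of 47.
Insert 57: 57 > 1 → go right; 57 > 17 → go right; 57 < 61 → go left; 57 > 47 → go right; 57 > 54 → go right. Place as right child of 54.
Insert 68: 68 > 1 → go right; 68 > 17 → go right; 68 > 61 → go right. Place as right child of 61.
Insert 3: 3 > 1 → go right; 3 < 17 → go left; 3 < 12 → go left. Place as left child of 12.
Insert 40: 40 > 1 → go right; 40 > 17 → go right; 40 < 61 → go left; 40 < 47 → go left; 40 > 35 → go right. Place as right child of 35.
Insert 13: 13 > 1 → go right; 13 < 17 → go left; 13 > 12 → go right; 13 < 15 → go left. Place as left child of 15.
Insert 16: 16 > 1 → go right; 16 < 17 → go left; 16 > 12 → go right; 16 > 15 → go right. Place as right child of 15.

1 17 12 3 15 13 16 61 47 35 18 40 54 57 68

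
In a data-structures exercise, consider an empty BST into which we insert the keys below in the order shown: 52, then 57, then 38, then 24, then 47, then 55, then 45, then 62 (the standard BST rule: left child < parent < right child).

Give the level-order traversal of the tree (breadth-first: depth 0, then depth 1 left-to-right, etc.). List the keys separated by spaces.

Insert 52: tree is empty, so 52 becomes the root.
Insert 57: 57 > 52 → go right. Place as right child of 52.
Insert 38: 38 < 52 → go left. Place as left child of 52.
Insert 24: 24 < 52 → go left; 24 < 38 → go left. Place as left child of 38.
Insert 47: 47 < 52 → go left; 47 > 38 → go right. Place as right child of 38.
Insert 55: 55 > 52 → go right; 55 < 57 → go left. Place as left child of 57.
Insert 45: 45 < 52 → go left; 45 > 38 → go right; 45 < 47 → go left. Place as left child of 47.
Insert 62: 62 > 52 → go right; 62 > 57 → go right. Place as right child of 57.

52 38 57 24 47 55 62 45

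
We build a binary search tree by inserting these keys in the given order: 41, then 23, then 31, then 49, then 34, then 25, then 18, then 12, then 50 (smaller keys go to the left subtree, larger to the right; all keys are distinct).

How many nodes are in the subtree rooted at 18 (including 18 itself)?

2

41: root
23: left child of 41 (depth 1)
31: right child of 23 (depth 2)
49: right child of 41 (depth 1)
34: right child of 31 (depth 3)
25: left child of 31 (depth 3)
18: left child of 23 (depth 2)
12: left child of 18 (depth 3)
50: right child of 49 (depth 2)

Subtree rooted at 18 contains: 18, 12 — 2 nodes.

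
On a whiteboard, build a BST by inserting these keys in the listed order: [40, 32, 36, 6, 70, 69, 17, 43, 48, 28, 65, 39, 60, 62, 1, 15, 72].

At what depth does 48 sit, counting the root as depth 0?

Insert 40: tree is empty, so 40 becomes the root.
Insert 32: 32 < 40 → go left. Place as left child of 40.
Insert 36: 36 < 40 → go left; 36 > 32 → go right. Place as right child of 32.
Insert 6: 6 < 40 → go left; 6 < 32 → go left. Place as left child of 32.
Insert 70: 70 > 40 → go right. Place as right child of 40.
Insert 69: 69 > 40 → go right; 69 < 70 → go left. Place as left child of 70.
Insert 17: 17 < 40 → go left; 17 < 32 → go left; 17 > 6 → go right. Place as right child of 6.
Insert 43: 43 > 40 → go right; 43 < 70 → go left; 43 < 69 → go left. Place as left child of 69.
Insert 48: 48 > 40 → go right; 48 < 70 → go left; 48 < 69 → go left; 48 > 43 → go right. Place as right child of 43.
Insert 28: 28 < 40 → go left; 28 < 32 → go left; 28 > 6 → go right; 28 > 17 → go right. Place as right child of 17.
Insert 65: 65 > 40 → go right; 65 < 70 → go left; 65 < 69 → go left; 65 > 43 → go right; 65 > 48 → go right. Place as right child of 48.
Insert 39: 39 < 40 → go left; 39 > 32 → go right; 39 > 36 → go right. Place as right child of 36.
Insert 60: 60 > 40 → go right; 60 < 70 → go left; 60 < 69 → go left; 60 > 43 → go right; 60 > 48 → go right; 60 < 65 → go left. Place as left child of 65.
Insert 62: 62 > 40 → go right; 62 < 70 → go left; 62 < 69 → go left; 62 > 43 → go right; 62 > 48 → go right; 62 < 65 → go left; 62 > 60 → go right. Place as right child of 60.
Insert 1: 1 < 40 → go left; 1 < 32 → go left; 1 < 6 → go left. Place as left child of 6.
Insert 15: 15 < 40 → go left; 15 < 32 → go left; 15 > 6 → go right; 15 < 17 → go left. Place as left child of 17.
Insert 72: 72 > 40 → go right; 72 > 70 → go right. Place as right child of 70.

Path to 48: 40 → 70 → 69 → 43 → 48, which is 4 edges.

4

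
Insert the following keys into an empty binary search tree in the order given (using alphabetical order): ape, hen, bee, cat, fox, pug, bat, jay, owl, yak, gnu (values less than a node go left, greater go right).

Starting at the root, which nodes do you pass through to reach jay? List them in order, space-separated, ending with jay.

ape hen pug jay

Resulting structure (node: left, right):
  ape: L=–, R=hen
  hen: L=bee, R=pug
  bee: L=bat, R=cat
  cat: L=–, R=fox
  fox: L=–, R=gnu
  pug: L=jay, R=yak
  bat: L=–, R=–
  jay: L=–, R=owl
  owl: L=–, R=–
  yak: L=–, R=–
  gnu: L=–, R=–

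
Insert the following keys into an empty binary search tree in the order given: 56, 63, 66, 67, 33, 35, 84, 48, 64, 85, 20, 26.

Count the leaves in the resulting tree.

4

Insert 56: tree is empty, so 56 becomes the root.
Insert 63: 63 > 56 → go right. Place as right child of 56.
Insert 66: 66 > 56 → go right; 66 > 63 → go right. Place as right child of 63.
Insert 67: 67 > 56 → go right; 67 > 63 → go right; 67 > 66 → go right. Place as right child of 66.
Insert 33: 33 < 56 → go left. Place as left child of 56.
Insert 35: 35 < 56 → go left; 35 > 33 → go right. Place as right child of 33.
Insert 84: 84 > 56 → go right; 84 > 63 → go right; 84 > 66 → go right; 84 > 67 → go right. Place as right child of 67.
Insert 48: 48 < 56 → go left; 48 > 33 → go right; 48 > 35 → go right. Place as right child of 35.
Insert 64: 64 > 56 → go right; 64 > 63 → go right; 64 < 66 → go left. Place as left child of 66.
Insert 85: 85 > 56 → go right; 85 > 63 → go right; 85 > 66 → go right; 85 > 67 → go right; 85 > 84 → go right. Place as right child of 84.
Insert 20: 20 < 56 → go left; 20 < 33 → go left. Place as left child of 33.
Insert 26: 26 < 56 → go left; 26 < 33 → go left; 26 > 20 → go right. Place as right child of 20.

Leaves: 26, 48, 64, 85 — 4 in total.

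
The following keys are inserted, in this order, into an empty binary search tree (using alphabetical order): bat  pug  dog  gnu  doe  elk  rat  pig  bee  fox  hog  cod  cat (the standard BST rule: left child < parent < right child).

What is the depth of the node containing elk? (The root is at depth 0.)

bat: root
pug: right child of bat (depth 1)
dog: left child of pug (depth 2)
gnu: right child of dog (depth 3)
doe: left child of dog (depth 3)
elk: left child of gnu (depth 4)
rat: right child of pug (depth 2)
pig: right child of gnu (depth 4)
bee: left child of doe (depth 4)
fox: right child of elk (depth 5)
hog: left child of pig (depth 5)
cod: right child of bee (depth 5)
cat: left child of cod (depth 6)

Path to elk: bat → pug → dog → gnu → elk, which is 4 edges.

4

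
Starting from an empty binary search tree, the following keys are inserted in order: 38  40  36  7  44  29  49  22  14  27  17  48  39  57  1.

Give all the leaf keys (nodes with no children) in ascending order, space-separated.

Resulting structure (node: left, right):
  38: L=36, R=40
  40: L=39, R=44
  36: L=7, R=–
  7: L=1, R=29
  44: L=–, R=49
  29: L=22, R=–
  49: L=48, R=57
  22: L=14, R=27
  14: L=–, R=17
  27: L=–, R=–
  17: L=–, R=–
  48: L=–, R=–
  39: L=–, R=–
  57: L=–, R=–
  1: L=–, R=–

1 17 27 39 48 57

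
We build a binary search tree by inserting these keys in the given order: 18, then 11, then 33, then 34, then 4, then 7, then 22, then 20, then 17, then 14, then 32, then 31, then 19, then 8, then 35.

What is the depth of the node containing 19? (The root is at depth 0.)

4

Resulting structure (node: left, right):
  18: L=11, R=33
  11: L=4, R=17
  33: L=22, R=34
  34: L=–, R=35
  4: L=–, R=7
  7: L=–, R=8
  22: L=20, R=32
  20: L=19, R=–
  17: L=14, R=–
  14: L=–, R=–
  32: L=31, R=–
  31: L=–, R=–
  19: L=–, R=–
  8: L=–, R=–
  35: L=–, R=–

Path to 19: 18 → 33 → 22 → 20 → 19, which is 4 edges.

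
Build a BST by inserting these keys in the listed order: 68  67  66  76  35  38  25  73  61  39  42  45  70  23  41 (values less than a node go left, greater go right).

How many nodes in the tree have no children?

Insert 68: tree is empty, so 68 becomes the root.
Insert 67: 67 < 68 → go left. Place as left child of 68.
Insert 66: 66 < 68 → go left; 66 < 67 → go left. Place as left child of 67.
Insert 76: 76 > 68 → go right. Place as right child of 68.
Insert 35: 35 < 68 → go left; 35 < 67 → go left; 35 < 66 → go left. Place as left child of 66.
Insert 38: 38 < 68 → go left; 38 < 67 → go left; 38 < 66 → go left; 38 > 35 → go right. Place as right child of 35.
Insert 25: 25 < 68 → go left; 25 < 67 → go left; 25 < 66 → go left; 25 < 35 → go left. Place as left child of 35.
Insert 73: 73 > 68 → go right; 73 < 76 → go left. Place as left child of 76.
Insert 61: 61 < 68 → go left; 61 < 67 → go left; 61 < 66 → go left; 61 > 35 → go right; 61 > 38 → go right. Place as right child of 38.
Insert 39: 39 < 68 → go left; 39 < 67 → go left; 39 < 66 → go left; 39 > 35 → go right; 39 > 38 → go right; 39 < 61 → go left. Place as left child of 61.
Insert 42: 42 < 68 → go left; 42 < 67 → go left; 42 < 66 → go left; 42 > 35 → go right; 42 > 38 → go right; 42 < 61 → go left; 42 > 39 → go right. Place as right child of 39.
Insert 45: 45 < 68 → go left; 45 < 67 → go left; 45 < 66 → go left; 45 > 35 → go right; 45 > 38 → go right; 45 < 61 → go left; 45 > 39 → go right; 45 > 42 → go right. Place as right child of 42.
Insert 70: 70 > 68 → go right; 70 < 76 → go left; 70 < 73 → go left. Place as left child of 73.
Insert 23: 23 < 68 → go left; 23 < 67 → go left; 23 < 66 → go left; 23 < 35 → go left; 23 < 25 → go left. Place as left child of 25.
Insert 41: 41 < 68 → go left; 41 < 67 → go left; 41 < 66 → go left; 41 > 35 → go right; 41 > 38 → go right; 41 < 61 → go left; 41 > 39 → go right; 41 < 42 → go left. Place as left child of 42.

Leaves: 23, 41, 45, 70 — 4 in total.

4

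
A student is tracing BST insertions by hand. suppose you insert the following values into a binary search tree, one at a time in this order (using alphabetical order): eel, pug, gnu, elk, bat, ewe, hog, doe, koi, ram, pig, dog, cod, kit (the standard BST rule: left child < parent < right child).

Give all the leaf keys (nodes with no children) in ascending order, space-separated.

Resulting structure (node: left, right):
  eel: L=bat, R=pug
  pug: L=gnu, R=ram
  gnu: L=elk, R=hog
  elk: L=–, R=ewe
  bat: L=–, R=doe
  ewe: L=–, R=–
  hog: L=–, R=koi
  doe: L=cod, R=dog
  koi: L=kit, R=pig
  ram: L=–, R=–
  pig: L=–, R=–
  dog: L=–, R=–
  cod: L=–, R=–
  kit: L=–, R=–

cod dog ewe kit pig ram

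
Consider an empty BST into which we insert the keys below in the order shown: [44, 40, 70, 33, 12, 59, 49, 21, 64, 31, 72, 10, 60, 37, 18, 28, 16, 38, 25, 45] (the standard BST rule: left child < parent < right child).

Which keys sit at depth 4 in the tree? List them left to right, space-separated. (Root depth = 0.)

Insert 44: tree is empty, so 44 becomes the root.
Insert 40: 40 < 44 → go left. Place as left child of 44.
Insert 70: 70 > 44 → go right. Place as right child of 44.
Insert 33: 33 < 44 → go left; 33 < 40 → go left. Place as left child of 40.
Insert 12: 12 < 44 → go left; 12 < 40 → go left; 12 < 33 → go left. Place as left child of 33.
Insert 59: 59 > 44 → go right; 59 < 70 → go left. Place as left child of 70.
Insert 49: 49 > 44 → go right; 49 < 70 → go left; 49 < 59 → go left. Place as left child of 59.
Insert 21: 21 < 44 → go left; 21 < 40 → go left; 21 < 33 → go left; 21 > 12 → go right. Place as right child of 12.
Insert 64: 64 > 44 → go right; 64 < 70 → go left; 64 > 59 → go right. Place as right child of 59.
Insert 31: 31 < 44 → go left; 31 < 40 → go left; 31 < 33 → go left; 31 > 12 → go right; 31 > 21 → go right. Place as right child of 21.
Insert 72: 72 > 44 → go right; 72 > 70 → go right. Place as right child of 70.
Insert 10: 10 < 44 → go left; 10 < 40 → go left; 10 < 33 → go left; 10 < 12 → go left. Place as left child of 12.
Insert 60: 60 > 44 → go right; 60 < 70 → go left; 60 > 59 → go right; 60 < 64 → go left. Place as left child of 64.
Insert 37: 37 < 44 → go left; 37 < 40 → go left; 37 > 33 → go right. Place as right child of 33.
Insert 18: 18 < 44 → go left; 18 < 40 → go left; 18 < 33 → go left; 18 > 12 → go right; 18 < 21 → go left. Place as left child of 21.
Insert 28: 28 < 44 → go left; 28 < 40 → go left; 28 < 33 → go left; 28 > 12 → go right; 28 > 21 → go right; 28 < 31 → go left. Place as left child of 31.
Insert 16: 16 < 44 → go left; 16 < 40 → go left; 16 < 33 → go left; 16 > 12 → go right; 16 < 21 → go left; 16 < 18 → go left. Place as left child of 18.
Insert 38: 38 < 44 → go left; 38 < 40 → go left; 38 > 33 → go right; 38 > 37 → go right. Place as right child of 37.
Insert 25: 25 < 44 → go left; 25 < 40 → go left; 25 < 33 → go left; 25 > 12 → go right; 25 > 21 → go right; 25 < 31 → go left; 25 < 28 → go left. Place as left child of 28.
Insert 45: 45 > 44 → go right; 45 < 70 → go left; 45 < 59 → go left; 45 < 49 → go left. Place as left child of 49.

10 21 38 45 60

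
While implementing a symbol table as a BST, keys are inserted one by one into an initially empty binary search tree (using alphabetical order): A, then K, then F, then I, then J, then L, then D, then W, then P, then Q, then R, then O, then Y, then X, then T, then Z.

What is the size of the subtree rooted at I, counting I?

Insert A: tree is empty, so A becomes the root.
Insert K: K > A → go right. Place as right child of A.
Insert F: F > A → go right; F < K → go left. Place as left child of K.
Insert I: I > A → go right; I < K → go left; I > F → go right. Place as right child of F.
Insert J: J > A → go right; J < K → go left; J > F → go right; J > I → go right. Place as right child of I.
Insert L: L > A → go right; L > K → go right. Place as right child of K.
Insert D: D > A → go right; D < K → go left; D < F → go left. Place as left child of F.
Insert W: W > A → go right; W > K → go right; W > L → go right. Place as right child of L.
Insert P: P > A → go right; P > K → go right; P > L → go right; P < W → go left. Place as left child of W.
Insert Q: Q > A → go right; Q > K → go right; Q > L → go right; Q < W → go left; Q > P → go right. Place as right child of P.
Insert R: R > A → go right; R > K → go right; R > L → go right; R < W → go left; R > P → go right; R > Q → go right. Place as right child of Q.
Insert O: O > A → go right; O > K → go right; O > L → go right; O < W → go left; O < P → go left. Place as left child of P.
Insert Y: Y > A → go right; Y > K → go right; Y > L → go right; Y > W → go right. Place as right child of W.
Insert X: X > A → go right; X > K → go right; X > L → go right; X > W → go right; X < Y → go left. Place as left child of Y.
Insert T: T > A → go right; T > K → go right; T > L → go right; T < W → go left; T > P → go right; T > Q → go right; T > R → go right. Place as right child of R.
Insert Z: Z > A → go right; Z > K → go right; Z > L → go right; Z > W → go right; Z > Y → go right. Place as right child of Y.

Subtree rooted at I contains: I, J — 2 nodes.

2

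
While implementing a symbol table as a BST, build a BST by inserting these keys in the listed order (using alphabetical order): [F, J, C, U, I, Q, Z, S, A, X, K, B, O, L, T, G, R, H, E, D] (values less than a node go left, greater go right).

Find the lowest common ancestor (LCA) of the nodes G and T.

J

Insert F: tree is empty, so F becomes the root.
Insert J: J > F → go right. Place as right child of F.
Insert C: C < F → go left. Place as left child of F.
Insert U: U > F → go right; U > J → go right. Place as right child of J.
Insert I: I > F → go right; I < J → go left. Place as left child of J.
Insert Q: Q > F → go right; Q > J → go right; Q < U → go left. Place as left child of U.
Insert Z: Z > F → go right; Z > J → go right; Z > U → go right. Place as right child of U.
Insert S: S > F → go right; S > J → go right; S < U → go left; S > Q → go right. Place as right child of Q.
Insert A: A < F → go left; A < C → go left. Place as left child of C.
Insert X: X > F → go right; X > J → go right; X > U → go right; X < Z → go left. Place as left child of Z.
Insert K: K > F → go right; K > J → go right; K < U → go left; K < Q → go left. Place as left child of Q.
Insert B: B < F → go left; B < C → go left; B > A → go right. Place as right child of A.
Insert O: O > F → go right; O > J → go right; O < U → go left; O < Q → go left; O > K → go right. Place as right child of K.
Insert L: L > F → go right; L > J → go right; L < U → go left; L < Q → go left; L > K → go right; L < O → go left. Place as left child of O.
Insert T: T > F → go right; T > J → go right; T < U → go left; T > Q → go right; T > S → go right. Place as right child of S.
Insert G: G > F → go right; G < J → go left; G < I → go left. Place as left child of I.
Insert R: R > F → go right; R > J → go right; R < U → go left; R > Q → go right; R < S → go left. Place as left child of S.
Insert H: H > F → go right; H < J → go left; H < I → go left; H > G → go right. Place as right child of G.
Insert E: E < F → go left; E > C → go right. Place as right child of C.
Insert D: D < F → go left; D > C → go right; D < E → go left. Place as left child of E.

Path to G: F → J → I → G
Path to T: F → J → U → Q → S → T
The paths share a prefix ending at J, then split left and right.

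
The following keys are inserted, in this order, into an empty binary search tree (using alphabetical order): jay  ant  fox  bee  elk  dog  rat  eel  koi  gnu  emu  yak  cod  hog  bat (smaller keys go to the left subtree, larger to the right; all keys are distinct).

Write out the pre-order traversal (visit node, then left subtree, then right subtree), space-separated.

Resulting structure (node: left, right):
  jay: L=ant, R=rat
  ant: L=–, R=fox
  fox: L=bee, R=gnu
  bee: L=bat, R=elk
  elk: L=dog, R=emu
  dog: L=cod, R=eel
  rat: L=koi, R=yak
  eel: L=–, R=–
  koi: L=–, R=–
  gnu: L=–, R=hog
  emu: L=–, R=–
  yak: L=–, R=–
  cod: L=–, R=–
  hog: L=–, R=–
  bat: L=–, R=–

jay ant fox bee bat elk dog cod eel emu gnu hog rat koi yak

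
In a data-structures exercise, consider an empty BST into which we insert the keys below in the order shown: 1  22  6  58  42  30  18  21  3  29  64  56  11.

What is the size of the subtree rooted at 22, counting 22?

1: root
22: right child of 1 (depth 1)
6: left child of 22 (depth 2)
58: right child of 22 (depth 2)
42: left child of 58 (depth 3)
30: left child of 42 (depth 4)
18: right child of 6 (depth 3)
21: right child of 18 (depth 4)
3: left child of 6 (depth 3)
29: left child of 30 (depth 5)
64: right child of 58 (depth 3)
56: right child of 42 (depth 4)
11: left child of 18 (depth 4)

Subtree rooted at 22 contains: 22, 6, 3, 18, 11, 21, 58, 42, 30, 29, 56, 64 — 12 nodes.

12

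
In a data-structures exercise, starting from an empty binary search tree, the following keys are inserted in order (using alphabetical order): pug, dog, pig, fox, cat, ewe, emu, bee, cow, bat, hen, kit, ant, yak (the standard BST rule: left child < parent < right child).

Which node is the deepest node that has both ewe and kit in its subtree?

Resulting structure (node: left, right):
  pug: L=dog, R=yak
  dog: L=cat, R=pig
  pig: L=fox, R=–
  fox: L=ewe, R=hen
  cat: L=bee, R=cow
  ewe: L=emu, R=–
  emu: L=–, R=–
  bee: L=bat, R=–
  cow: L=–, R=–
  bat: L=ant, R=–
  hen: L=–, R=kit
  kit: L=–, R=–
  ant: L=–, R=–
  yak: L=–, R=–

Path to ewe: pug → dog → pig → fox → ewe
Path to kit: pug → dog → pig → fox → hen → kit
The paths share a prefix ending at fox, then split left and right.

fox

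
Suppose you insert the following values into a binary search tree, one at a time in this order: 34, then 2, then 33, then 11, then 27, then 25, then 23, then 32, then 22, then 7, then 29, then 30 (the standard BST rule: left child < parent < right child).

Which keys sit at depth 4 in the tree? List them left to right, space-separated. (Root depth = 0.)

Insert 34: tree is empty, so 34 becomes the root.
Insert 2: 2 < 34 → go left. Place as left child of 34.
Insert 33: 33 < 34 → go left; 33 > 2 → go right. Place as right child of 2.
Insert 11: 11 < 34 → go left; 11 > 2 → go right; 11 < 33 → go left. Place as left child of 33.
Insert 27: 27 < 34 → go left; 27 > 2 → go right; 27 < 33 → go left; 27 > 11 → go right. Place as right child of 11.
Insert 25: 25 < 34 → go left; 25 > 2 → go right; 25 < 33 → go left; 25 > 11 → go right; 25 < 27 → go left. Place as left child of 27.
Insert 23: 23 < 34 → go left; 23 > 2 → go right; 23 < 33 → go left; 23 > 11 → go right; 23 < 27 → go left; 23 < 25 → go left. Place as left child of 25.
Insert 32: 32 < 34 → go left; 32 > 2 → go right; 32 < 33 → go left; 32 > 11 → go right; 32 > 27 → go right. Place as right child of 27.
Insert 22: 22 < 34 → go left; 22 > 2 → go right; 22 < 33 → go left; 22 > 11 → go right; 22 < 27 → go left; 22 < 25 → go left; 22 < 23 → go left. Place as left child of 23.
Insert 7: 7 < 34 → go left; 7 > 2 → go right; 7 < 33 → go left; 7 < 11 → go left. Place as left child of 11.
Insert 29: 29 < 34 → go left; 29 > 2 → go right; 29 < 33 → go left; 29 > 11 → go right; 29 > 27 → go right; 29 < 32 → go left. Place as left child of 32.
Insert 30: 30 < 34 → go left; 30 > 2 → go right; 30 < 33 → go left; 30 > 11 → go right; 30 > 27 → go right; 30 < 32 → go left; 30 > 29 → go right. Place as right child of 29.

7 27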